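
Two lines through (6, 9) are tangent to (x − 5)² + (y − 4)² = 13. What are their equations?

2x − 3y = −15 and 3x + 2y = 36

Let a tangent through (6, 9) have slope m. Its distance from (5, 4) must equal √13:
[m·(−1) − (−5)]² = 13(m² + 1)
6m² + 5m − 6 = 0, so m = 2/3 or m = −3/2.
Through (6, 9) these give 2x − 3y = −15 and 3x + 2y = 36.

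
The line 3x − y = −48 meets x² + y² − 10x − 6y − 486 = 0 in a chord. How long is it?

8√10

From the line, y = 3x + 48. Substituting:
10x² + 260x + 1530 = 0  ⟹  x² + 26x + 153 = 0
x = −9 or x = −17, giving (−9, 21) and (−17, −3).
|(−9, 21) − (−17, −3)| = √((8)² + (24)²) = 8√10.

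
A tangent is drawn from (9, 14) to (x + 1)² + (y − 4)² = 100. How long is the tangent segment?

Centre (−1, 4), r² = 100. |PO|² = (10)² + (10)² = 200.
The tangent meets the radius at right angles, so tangent² = |PO|² − r² = 200 − 100 = 100.

10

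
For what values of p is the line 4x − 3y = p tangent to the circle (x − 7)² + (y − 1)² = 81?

p = −20 or p = 70

The line touches the circle iff its distance from (7, 1) is 9:
|4·7 − 3·1 − p| / √25 = 9
|p − (25)| = 9·5, so p = 70 or p = −20.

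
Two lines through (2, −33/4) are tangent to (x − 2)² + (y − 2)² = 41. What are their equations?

Let a tangent through (2, −33/4) have slope m. Its distance from (2, 2) must equal √41:
[m·(0) − (41/4)]² = 41(m² + 1)
16m² − 25 = 0, so m = −5/4 or m = 5/4.
With m = −5/4: 5x + 4y = −23. With m = 5/4: 5x − 4y = 43.

5x + 4y = −23 and 5x − 4y = 43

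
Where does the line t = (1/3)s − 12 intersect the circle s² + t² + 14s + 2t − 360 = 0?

From the line, t = (−36 + s)/3. Substituting:
10s² + 60s − 2160 = 0  ⟹  s² + 6s − 216 = 0
s = 12 or s = −18, giving (12, −8) and (−18, −18).

(−18, −18) and (12, −8)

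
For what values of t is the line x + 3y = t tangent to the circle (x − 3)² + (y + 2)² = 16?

t = −3 ± 4√10

For a tangent, require d(centre, line) = r = 4.
|1·3 + 3·(−2) − t| / √10 = 4
|t − (−3)| = 4√10.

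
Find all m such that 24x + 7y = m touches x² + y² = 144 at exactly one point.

m = −300 or m = 300

The line touches the circle iff its distance from (0, 0) is 12:
|24·0 + 7·0 − m| / √625 = 12
|m| = 12·25, so m = 300 or m = −300.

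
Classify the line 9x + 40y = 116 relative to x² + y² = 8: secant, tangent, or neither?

neither

d² = (9·0 + 40·0 − (116))²/1681 = 13456/1681; r² = 8.
Since d² > r², the line lies outside the circle.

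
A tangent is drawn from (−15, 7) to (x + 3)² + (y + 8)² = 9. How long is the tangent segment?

With centre O = (−3, −8), |OP|² = 369 and r² = 9.
By the tangent–radius right angle, tangent length = √(|PO|² − r²) = √360 = 6√10.

6√10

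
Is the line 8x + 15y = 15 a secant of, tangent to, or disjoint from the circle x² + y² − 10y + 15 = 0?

d² = (8·0 + 15·5 − (15))²/289 = 3600/289; r² = 10.
Since d² > r², the line lies outside the circle.

disjoint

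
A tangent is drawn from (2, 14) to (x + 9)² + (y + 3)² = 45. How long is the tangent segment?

√365

With centre O = (−9, −3), |OP|² = 410 and r² = 45.
By the tangent–radius right angle, tangent length = √(|PO|² − r²) = √365.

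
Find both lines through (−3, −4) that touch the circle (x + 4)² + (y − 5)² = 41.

5x − 4y = 1 and 4x + 5y = −32

Let a tangent through (−3, −4) have slope m. Its distance from (−4, 5) must equal √41:
(−1m − (9))² = 41(m² + 1)
20m² − 9m − 20 = 0, so m = 5/4 or m = −4/5.
With m = 5/4: 5x − 4y = 1. With m = −4/5: 4x + 5y = −32.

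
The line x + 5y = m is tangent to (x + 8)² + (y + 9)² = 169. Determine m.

m = −53 ± 13√26

For a tangent, require d(centre, line) = r = 13.
|1·(−8) + 5·(−9) − m| / √26 = 13
|m − (−53)| = 13√26.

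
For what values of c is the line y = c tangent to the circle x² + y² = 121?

For a tangent, require d(centre, line) = r = 11.
|0·0 + 1·0 − c| / √1 = 11
|c| = 11, so c = 11 or c = −11.

c = −11 or c = 11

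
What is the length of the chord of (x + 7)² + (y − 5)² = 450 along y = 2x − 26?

Substitute y = 2x − 26:
5x² − 110x + 560 = 0  ⟹  x² − 22x + 112 = 0
x = 14 or x = 8, giving (14, 2) and (8, −10).
Chord length = distance between (14, 2) and (8, −10) = √180 = 6√5.

6√5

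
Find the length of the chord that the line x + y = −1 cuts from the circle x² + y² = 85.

13√2

Express y = −x − 1 and substitute into the circle:
2x² + 2x − 84 = 0  ⟹  x² + x − 42 = 0
x = 6 or x = −7, giving (6, −7) and (−7, 6).
|(6, −7) − (−7, 6)| = √((13)² + (−13)²) = 13√2.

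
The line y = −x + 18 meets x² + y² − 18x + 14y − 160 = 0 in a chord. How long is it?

18√2

Express y = −x + 18 and substitute into the circle:
2x² − 68x + 416 = 0  ⟹  x² − 34x + 208 = 0
x = 26 or x = 8, giving (26, −8) and (8, 10).
Chord length = distance between (26, −8) and (8, 10) = √648 = 18√2.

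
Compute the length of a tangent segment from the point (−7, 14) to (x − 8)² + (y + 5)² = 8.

The centre is (8, −5) and r = 2√2. The square of the distance from P to the centre is 225 + 361 = 586.
The tangent meets the radius at right angles, so tangent² = |PO|² − r² = 586 − 8 = 578.

17√2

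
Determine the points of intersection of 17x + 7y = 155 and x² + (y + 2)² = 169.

Substitute y = (155 − 17x)/7:
338x² − 5746x + 20280 = 0  ⟹  x² − 17x + 60 = 0
x = 12 or x = 5, giving (12, −7) and (5, 10).

(5, 10) and (12, −7)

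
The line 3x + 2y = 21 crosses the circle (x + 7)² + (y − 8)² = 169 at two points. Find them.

Substitute y = (21 − 3x)/2:
13x² + 26x − 455 = 0  ⟹  x² + 2x − 35 = 0
x = 5 or x = −7, giving (5, 3) and (−7, 21).

(−7, 21) and (5, 3)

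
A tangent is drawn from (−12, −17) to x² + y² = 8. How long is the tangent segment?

Centre (0, 0), r² = 8. |PO|² = (−12)² + (−17)² = 433.
The tangent meets the radius at right angles, so tangent² = |PO|² − r² = 433 − 8 = 425.

5√17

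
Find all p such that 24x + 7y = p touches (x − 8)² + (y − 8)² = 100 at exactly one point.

The line touches the circle iff its distance from (8, 8) is 10:
|24·8 + 7·8 − p| / √625 = 10
|p − (248)| = 10·25, so p = 498 or p = −2.

p = −2 or p = 498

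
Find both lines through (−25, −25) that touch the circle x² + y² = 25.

Write the tangent as mx − y + (−25 − m·(−25)) = 0 and set its distance from the centre to 5:
[m·(25) − (25)]² = 25(m² + 1)
12m² − 25m + 12 = 0, so m = 4/3 or m = 3/4.
Through (−25, −25) these give 4x − 3y = −25 and 3x − 4y = 25.

4x − 3y = −25 and 3x − 4y = 25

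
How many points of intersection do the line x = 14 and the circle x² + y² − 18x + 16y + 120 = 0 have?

1

Centre (9, −8), r² = 25. Distance² from centre to line = (−5)² = 25.
Since d² = r², the line is tangent.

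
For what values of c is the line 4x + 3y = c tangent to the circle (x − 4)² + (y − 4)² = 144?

Tangency holds when the distance from the centre (4, 4) to the line equals the radius 12:
|4·4 + 3·4 − c| / √25 = 12
|c − (28)| = 12·5, so c = 88 or c = −32.

c = −32 or c = 88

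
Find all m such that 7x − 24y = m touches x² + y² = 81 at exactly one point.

m = −225 or m = 225

For a tangent, require d(centre, line) = r = 9.
|7·0 − 24·0 − m| / √625 = 9
|m| = 9·25, so m = 225 or m = −225.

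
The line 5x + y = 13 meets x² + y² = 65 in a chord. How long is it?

Express y = −5x + 13 and substitute into the circle:
26x² − 130x + 104 = 0  ⟹  x² − 5x + 4 = 0
x = 4 or x = 1, giving (4, −7) and (1, 8).
|(4, −7) − (1, 8)| = √((3)² + (−15)²) = 3√26.

3√26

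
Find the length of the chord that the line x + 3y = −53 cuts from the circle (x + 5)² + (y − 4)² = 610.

From the line, y = (−53 − x)/3. Substituting:
10x² + 220x − 1040 = 0  ⟹  x² + 22x − 104 = 0
x = 4 or x = −26, giving (4, −19) and (−26, −9).
Chord length = distance between (4, −19) and (−26, −9) = √1000 = 10√10.

10√10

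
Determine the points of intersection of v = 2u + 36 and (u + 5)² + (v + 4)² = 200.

(−19, −2) and (−15, 6)

Substitute v = 2u + 36:
5u² + 170u + 1425 = 0  ⟹  u² + 34u + 285 = 0
u = −15 or u = −19, giving (−15, 6) and (−19, −2).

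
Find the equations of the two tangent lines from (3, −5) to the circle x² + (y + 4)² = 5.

A line y − (−5) = m(x − (3)) is tangent when its distance from (0, −4) is √5:
(−3m − (1))² = 5(m² + 1)
2m² + 3m − 2 = 0, so m = 1/2 or m = −2.
Through (3, −5) these give x − 2y = 13 and 2x + y = 1.

x − 2y = 13 and 2x + y = 1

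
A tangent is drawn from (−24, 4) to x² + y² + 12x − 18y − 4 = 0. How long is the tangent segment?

2√57

With centre O = (−6, 9), |OP|² = 349 and r² = 121.
Power of the point: PT² = |PO|² − r² = 228, so PT = 2√57.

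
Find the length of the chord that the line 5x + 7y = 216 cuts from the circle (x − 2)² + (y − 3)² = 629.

3√74

From the line, y = (216 − 5x)/7. Substituting:
74x² − 2146x + 7400 = 0  ⟹  x² − 29x + 100 = 0
x = 25 or x = 4, giving (25, 13) and (4, 28).
Chord length = distance between (25, 13) and (4, 28) = √666 = 3√74.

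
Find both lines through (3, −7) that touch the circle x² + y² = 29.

5x − 2y = 29 and 2x + 5y = −29

Let a tangent through (3, −7) have slope m. Its distance from (0, 0) must equal √29:
(−3m − (7))² = 29(m² + 1)
10m² − 21m − 10 = 0, so m = 5/2 or m = −2/5.
Through (3, −7) these give 5x − 2y = 29 and 2x + 5y = −29.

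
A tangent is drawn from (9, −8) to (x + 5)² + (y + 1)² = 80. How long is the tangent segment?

With centre O = (−5, −1), |OP|² = 245 and r² = 80.
Power of the point: PT² = |PO|² − r² = 165, so PT = √165.

√165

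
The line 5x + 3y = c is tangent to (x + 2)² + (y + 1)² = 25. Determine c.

For a tangent, require d(centre, line) = r = 5.
|5·(−2) + 3·(−1) − c| / √34 = 5
|c − (−13)| = 5√34.

c = −13 ± 5√34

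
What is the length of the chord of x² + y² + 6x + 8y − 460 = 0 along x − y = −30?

3√2

The distance from (−3, −4) to the line is 31/√2, and r² = 485.
Chord = 2√(r² − d²) = 2·√(9/2) = 3√2.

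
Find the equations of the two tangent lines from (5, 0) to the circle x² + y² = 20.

A line y − (0) = m(x − (5)) is tangent when its distance from (0, 0) is 2√5:
[m·(−5) − (0)]² = 20(m² + 1)
m² − 4 = 0, so m = −2 or m = 2.
Through (5, 0) these give 2x + y = 10 and 2x − y = 10.

2x + y = 10 and 2x − y = 10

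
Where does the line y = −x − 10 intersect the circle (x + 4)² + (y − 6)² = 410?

(−23, 13) and (3, −13)

Substitute y = −x − 10:
2x² + 40x − 138 = 0  ⟹  x² + 20x − 69 = 0
x = 3 or x = −23, giving (3, −13) and (−23, 13).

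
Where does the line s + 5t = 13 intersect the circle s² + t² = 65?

Express t = (13 − s)/5 and substitute into the circle:
26s² − 26s − 1456 = 0  ⟹  s² − s − 56 = 0
s = 8 or s = −7, giving (8, 1) and (−7, 4).

(−7, 4) and (8, 1)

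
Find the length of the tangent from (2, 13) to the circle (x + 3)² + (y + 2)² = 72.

Centre (−3, −2), r² = 72. |PO|² = (5)² + (15)² = 250.
Power of the point: PT² = |PO|² − r² = 178, so PT = √178.

√178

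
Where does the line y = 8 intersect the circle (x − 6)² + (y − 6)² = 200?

From the line, y = 8. Substituting:
x² − 12x − 160 = 0
x = 20 or x = −8, giving (20, 8) and (−8, 8).

(−8, 8) and (20, 8)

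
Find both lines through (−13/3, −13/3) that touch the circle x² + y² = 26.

Write the tangent as mx − y + (−13/3 − m·(−13/3)) = 0 and set its distance from the centre to √26:
(13/3m − (13/3))² = 26(m² + 1)
5m² + 26m + 5 = 0, so m = −1/5 or m = −5.
Through (−13/3, −13/3) these give x + 5y = −26 and 5x + y = −26.

x + 5y = −26 and 5x + y = −26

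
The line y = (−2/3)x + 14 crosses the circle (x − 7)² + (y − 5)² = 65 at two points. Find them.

(3, 12) and (15, 4)

Substitute y = (42 − 2x)/3:
13x² − 234x + 585 = 0  ⟹  x² − 18x + 45 = 0
x = 15 or x = 3, giving (15, 4) and (3, 12).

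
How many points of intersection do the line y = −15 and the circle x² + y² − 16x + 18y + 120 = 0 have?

d² = (0·8 + 1·(−9) − (−15))² = 36; r² = 25.
Since d² > r², the line lies outside the circle.

0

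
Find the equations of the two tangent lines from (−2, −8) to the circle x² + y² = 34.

Write the tangent as mx − y + (−8 − m·(−2)) = 0 and set its distance from the centre to √34:
(2m − (8))² = 34(m² + 1)
15m² + 16m − 15 = 0, so m = 3/5 or m = −5/3.
With m = 3/5: 3x − 5y = 34. With m = −5/3: 5x + 3y = −34.

3x − 5y = 34 and 5x + 3y = −34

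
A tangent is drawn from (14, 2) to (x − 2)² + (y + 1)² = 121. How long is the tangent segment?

4√2

Centre (2, −1), r² = 121. |PO|² = (12)² + (3)² = 153.
By the tangent–radius right angle, tangent length = √(|PO|² − r²) = √32 = 4√2.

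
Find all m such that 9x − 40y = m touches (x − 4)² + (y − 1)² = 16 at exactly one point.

m = −168 or m = 160

Tangency holds when the distance from the centre (4, 1) to the line equals the radius 4:
|9·4 − 40·1 − m| / √1681 = 4
|m − (−4)| = 4·41, so m = 160 or m = −168.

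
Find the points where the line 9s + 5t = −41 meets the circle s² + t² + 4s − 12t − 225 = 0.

(−14, 17) and (1, −10)

Substitute t = (−41 − 9s)/5:
106s² + 1378s − 1484 = 0  ⟹  s² + 13s − 14 = 0
s = 1 or s = −14, giving (1, −10) and (−14, 17).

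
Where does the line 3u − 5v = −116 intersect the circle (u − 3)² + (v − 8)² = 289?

(−12, 16) and (3, 25)

From the line, v = (116 + 3u)/5. Substituting:
34u² + 306u − 1224 = 0  ⟹  u² + 9u − 36 = 0
u = 3 or u = −12, giving (3, 25) and (−12, 16).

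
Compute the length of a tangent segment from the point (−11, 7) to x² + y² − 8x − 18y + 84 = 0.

6√6

Centre (4, 9), r² = 13. |PO|² = (−15)² + (−2)² = 229.
The tangent meets the radius at right angles, so tangent² = |PO|² − r² = 229 − 13 = 216.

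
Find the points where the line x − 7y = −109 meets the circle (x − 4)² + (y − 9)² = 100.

Express y = (109 + x)/7 and substitute into the circle:
50x² − 300x − 2000 = 0  ⟹  x² − 6x − 40 = 0
x = 10 or x = −4, giving (10, 17) and (−4, 15).

(−4, 15) and (10, 17)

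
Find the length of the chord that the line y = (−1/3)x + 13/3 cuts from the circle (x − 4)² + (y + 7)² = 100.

The distance from (4, −7) to the line is 30/√10, and r² = 100.
Half the chord is √(r² − d²) = √(10), so the full chord is 2√10.

2√10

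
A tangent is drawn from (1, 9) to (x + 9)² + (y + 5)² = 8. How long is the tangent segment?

12√2

With centre O = (−9, −5), |OP|² = 296 and r² = 8.
By the tangent–radius right angle, tangent length = √(|PO|² − r²) = √288 = 12√2.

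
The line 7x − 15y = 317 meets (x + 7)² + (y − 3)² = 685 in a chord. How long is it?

The distance from (−7, 3) to the line is 411/√274, and r² = 685.
Chord = 2√(r² − d²) = 2·√(137/2) = √274.

√274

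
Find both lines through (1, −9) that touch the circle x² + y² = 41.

4x + 5y = −41 and 5x − 4y = 41

Write the tangent as mx − y + (−9 − m·(1)) = 0 and set its distance from the centre to √41:
[m·(−1) − (9)]² = 41(m² + 1)
20m² − 9m − 20 = 0, so m = −4/5 or m = 5/4.
Through (1, −9) these give 4x + 5y = −41 and 5x − 4y = 41.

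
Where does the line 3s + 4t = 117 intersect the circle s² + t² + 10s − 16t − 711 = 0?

(−9, 36) and (23, 12)

Substitute t = (117 − 3s)/4:
25s² − 350s − 5175 = 0  ⟹  s² − 14s − 207 = 0
s = 23 or s = −9, giving (23, 12) and (−9, 36).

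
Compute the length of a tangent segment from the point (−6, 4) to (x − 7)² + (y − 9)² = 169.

Centre (7, 9), r² = 169. |PO|² = (−13)² + (−5)² = 194.
By the tangent–radius right angle, tangent length = √(|PO|² − r²) = √25 = 5.

5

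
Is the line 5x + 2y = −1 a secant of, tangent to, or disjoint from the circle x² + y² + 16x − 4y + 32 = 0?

disjoint

Centre (−8, 2), r² = 36. Distance² from centre to line = (−35)²/29 = 1225/29.
Since d² > r², the line lies outside the circle.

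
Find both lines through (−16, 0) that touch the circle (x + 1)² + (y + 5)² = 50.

x − 7y = −16 and x + y = −16

Write the tangent as mx − y + (0 − m·(−16)) = 0 and set its distance from the centre to 5√2:
[m·(15) − (−5)]² = 50(m² + 1)
7m² + 6m − 1 = 0, so m = 1/7 or m = −1.
Through (−16, 0) these give x − 7y = −16 and x + y = −16.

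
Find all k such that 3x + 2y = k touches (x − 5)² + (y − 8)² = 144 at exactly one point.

For a tangent, require d(centre, line) = r = 12.
|3·5 + 2·8 − k| / √13 = 12
|k − (31)| = 12√13.

k = 31 ± 12√13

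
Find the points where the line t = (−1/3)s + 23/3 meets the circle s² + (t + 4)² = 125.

(2, 7) and (5, 6)

Substitute t = (23 − s)/3:
10s² − 70s + 100 = 0  ⟹  s² − 7s + 10 = 0
s = 5 or s = 2, giving (5, 6) and (2, 7).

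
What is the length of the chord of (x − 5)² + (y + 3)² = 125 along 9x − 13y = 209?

5√10

Substitute y = (−209 + 9x)/13:
250x² − 4750x + 12000 = 0  ⟹  x² − 19x + 48 = 0
x = 16 or x = 3, giving (16, −5) and (3, −14).
|(16, −5) − (3, −14)| = √((13)² + (9)²) = 5√10.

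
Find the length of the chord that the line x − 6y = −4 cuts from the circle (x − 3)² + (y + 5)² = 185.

4√37

Substitute y = (4 + x)/6:
37x² − 148x − 5180 = 0  ⟹  x² − 4x − 140 = 0
x = 14 or x = −10, giving (14, 3) and (−10, −1).
Chord length = distance between (14, 3) and (−10, −1) = √592 = 4√37.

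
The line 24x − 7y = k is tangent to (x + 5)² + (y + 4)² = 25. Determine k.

k = −217 or k = 33

For a tangent, require d(centre, line) = r = 5.
|24·(−5) − 7·(−4) − k| / √625 = 5
|k − (−92)| = 5·25, so k = 33 or k = −217.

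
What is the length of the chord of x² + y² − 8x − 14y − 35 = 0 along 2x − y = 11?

Centre (4, 7), r² = 100. Perpendicular distance d from centre to line = |−10| / √5 = 10/√5.
Chord = 2√(r² − d²) = 2·√(80) = 8√5.

8√5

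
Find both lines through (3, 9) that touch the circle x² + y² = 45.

Let a tangent through (3, 9) have slope m. Its distance from (0, 0) must equal 3√5:
(−3m − (−9))² = 45(m² + 1)
2m² + 3m − 2 = 0, so m = −2 or m = 1/2.
With m = −2: 2x + y = 15. With m = 1/2: x − 2y = −15.

2x + y = 15 and x − 2y = −15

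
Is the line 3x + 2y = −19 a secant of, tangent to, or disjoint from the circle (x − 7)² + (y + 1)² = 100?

disjoint

Substituting the line into the circle gives 13x² + 46x + 85 = 0.
Δ = 2116 − 4420 = −2304.
No real roots: the line does not meet the circle.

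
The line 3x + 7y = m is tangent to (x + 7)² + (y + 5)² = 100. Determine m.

For a tangent, require d(centre, line) = r = 10.
|3·(−7) + 7·(−5) − m| / √58 = 10
|m − (−56)| = 10√58.

m = −56 ± 10√58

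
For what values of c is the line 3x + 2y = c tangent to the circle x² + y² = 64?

Tangency holds when the distance from the centre (0, 0) to the line equals the radius 8:
|3·0 + 2·0 − c| / √13 = 8
|c| = 8√13.

c = ±8√13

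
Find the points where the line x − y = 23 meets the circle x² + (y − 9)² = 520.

Express y = x − 23 and substitute into the circle:
2x² − 64x + 504 = 0  ⟹  x² − 32x + 252 = 0
x = 18 or x = 14, giving (18, −5) and (14, −9).

(14, −9) and (18, −5)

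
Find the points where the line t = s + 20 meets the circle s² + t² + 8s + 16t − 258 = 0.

(−21, −1) and (−11, 9)

Express t = s + 20 and substitute into the circle:
2s² + 64s + 462 = 0  ⟹  s² + 32s + 231 = 0
s = −11 or s = −21, giving (−11, 9) and (−21, −1).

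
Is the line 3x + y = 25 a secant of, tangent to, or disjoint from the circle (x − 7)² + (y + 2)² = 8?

secant

Centre (7, −2), r² = 8. Distance² from centre to line = (−6)²/10 = 18/5.
Since d² < r², the line cuts the circle twice.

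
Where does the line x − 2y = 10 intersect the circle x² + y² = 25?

Express y = (−10 + x)/2 and substitute into the circle:
5x² − 20x = 0  ⟹  x² − 4x = 0
x = 4 or x = 0, giving (4, −3) and (0, −5).

(0, −5) and (4, −3)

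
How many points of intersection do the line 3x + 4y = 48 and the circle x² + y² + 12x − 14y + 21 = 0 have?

2

d² = (3·(−6) + 4·7 − (48))²/25 = 1444/25; r² = 64.
Since d² < r², the line cuts the circle twice.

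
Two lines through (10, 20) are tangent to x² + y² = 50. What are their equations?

7x − y = 50 and x − y = −10

A line y − (20) = m(x − (10)) is tangent when its distance from (0, 0) is 5√2:
(−10m − (−20))² = 50(m² + 1)
m² − 8m + 7 = 0, so m = 7 or m = 1.
Through (10, 20) these give 7x − y = 50 and x − y = −10.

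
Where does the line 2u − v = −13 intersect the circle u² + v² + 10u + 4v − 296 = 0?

Express v = 2u + 13 and substitute into the circle:
5u² + 70u − 75 = 0  ⟹  u² + 14u − 15 = 0
u = 1 or u = −15, giving (1, 15) and (−15, −17).

(−15, −17) and (1, 15)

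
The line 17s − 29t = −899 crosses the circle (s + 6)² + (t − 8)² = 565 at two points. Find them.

Express t = (899 + 17s)/29 and substitute into the circle:
1130s² + 32770s = 0  ⟹  s² + 29s = 0
s = 0 or s = −29, giving (0, 31) and (−29, 14).

(−29, 14) and (0, 31)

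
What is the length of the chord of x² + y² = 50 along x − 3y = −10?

Express y = (10 + x)/3 and substitute into the circle:
10x² + 20x − 350 = 0  ⟹  x² + 2x − 35 = 0
x = 5 or x = −7, giving (5, 5) and (−7, 1).
Chord length = distance between (5, 5) and (−7, 1) = √160 = 4√10.

4√10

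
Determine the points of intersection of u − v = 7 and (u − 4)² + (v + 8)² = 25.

(−1, −8) and (4, −3)

From the line, v = u − 7. Substituting:
2u² − 6u − 8 = 0  ⟹  u² − 3u − 4 = 0
u = 4 or u = −1, giving (4, −3) and (−1, −8).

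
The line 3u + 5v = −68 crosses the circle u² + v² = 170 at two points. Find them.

From the line, v = (−68 − 3u)/5. Substituting:
34u² + 408u + 374 = 0  ⟹  u² + 12u + 11 = 0
u = −1 or u = −11, giving (−1, −13) and (−11, −7).

(−11, −7) and (−1, −13)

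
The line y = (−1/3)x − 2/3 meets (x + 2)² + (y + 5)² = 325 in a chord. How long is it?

Substitute y = (−2 − x)/3:
10x² + 10x − 2720 = 0  ⟹  x² + x − 272 = 0
x = 16 or x = −17, giving (16, −6) and (−17, 5).
Chord length = distance between (16, −6) and (−17, 5) = √1210 = 11√10.

11√10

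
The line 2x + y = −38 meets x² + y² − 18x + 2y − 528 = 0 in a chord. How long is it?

Express y = −2x − 38 and substitute into the circle:
5x² + 130x + 840 = 0  ⟹  x² + 26x + 168 = 0
x = −12 or x = −14, giving (−12, −14) and (−14, −10).
Chord length = distance between (−12, −14) and (−14, −10) = √20 = 2√5.

2√5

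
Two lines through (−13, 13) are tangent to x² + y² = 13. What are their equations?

2x + 3y = 13 and 3x + 2y = −13

Let a tangent through (−13, 13) have slope m. Its distance from (0, 0) must equal √13:
(13m − (−13))² = 13(m² + 1)
6m² + 13m + 6 = 0, so m = −2/3 or m = −3/2.
With m = −2/3: 2x + 3y = 13. With m = −3/2: 3x + 2y = −13.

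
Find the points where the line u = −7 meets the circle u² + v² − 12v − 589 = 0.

The line gives u = −7. Substituting into the circle:
v² − 12v − 540 = 0
v = 30 or v = −18, giving (−7, 30) and (−7, −18).

(−7, −18) and (−7, 30)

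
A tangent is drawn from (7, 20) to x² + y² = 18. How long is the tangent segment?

√431

The centre is (0, 0) and r = 3√2. The square of the distance from P to the centre is 49 + 400 = 449.
Power of the point: PT² = |PO|² − r² = 431, so PT = √431.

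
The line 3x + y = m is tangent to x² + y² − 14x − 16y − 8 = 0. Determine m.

The line touches the circle iff its distance from (7, 8) is 11:
|3·7 + 1·8 − m| / √10 = 11
|m − (29)| = 11√10.

m = 29 ± 11√10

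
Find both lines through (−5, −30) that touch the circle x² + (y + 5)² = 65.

Write the tangent as mx − y + (−30 − m·(−5)) = 0 and set its distance from the centre to √65:
(5m − (25))² = 65(m² + 1)
4m² + 25m − 56 = 0, so m = −8 or m = 7/4.
Through (−5, −30) these give 8x + y = −70 and 7x − 4y = 85.

8x + y = −70 and 7x − 4y = 85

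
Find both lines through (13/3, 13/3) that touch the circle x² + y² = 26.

5x + y = 26 and x + 5y = 26

Write the tangent as mx − y + (13/3 − m·(13/3)) = 0 and set its distance from the centre to √26:
(−13/3m − (−13/3))² = 26(m² + 1)
5m² + 26m + 5 = 0, so m = −5 or m = −1/5.
With m = −5: 5x + y = 26. With m = −1/5: x + 5y = 26.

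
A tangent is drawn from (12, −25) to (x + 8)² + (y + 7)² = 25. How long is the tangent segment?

√699

With centre O = (−8, −7), |OP|² = 724 and r² = 25.
Power of the point: PT² = |PO|² − r² = 699, so PT = √699.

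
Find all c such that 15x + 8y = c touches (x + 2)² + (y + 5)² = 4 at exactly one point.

c = −104 or c = −36

Tangency holds when the distance from the centre (−2, −5) to the line equals the radius 2:
|15·(−2) + 8·(−5) − c| / √289 = 2
|c − (−70)| = 2·17, so c = −36 or c = −104.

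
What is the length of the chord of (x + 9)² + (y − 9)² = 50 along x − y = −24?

8√2

The distance from (−9, 9) to the line is 6/√2, and r² = 50.
Chord = 2√(r² − d²) = 2·√(32) = 8√2.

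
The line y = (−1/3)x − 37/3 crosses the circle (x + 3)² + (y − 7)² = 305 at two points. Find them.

From the line, y = (−37 − x)/3. Substituting:
10x² + 170x + 700 = 0  ⟹  x² + 17x + 70 = 0
x = −7 or x = −10, giving (−7, −10) and (−10, −9).

(−10, −9) and (−7, −10)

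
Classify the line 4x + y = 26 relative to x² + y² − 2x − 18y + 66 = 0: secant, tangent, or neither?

Substituting the line into the circle gives 17x² − 138x + 274 = 0.
Discriminant = (−138)² − 4·17·(274) = 412 > 0.
Two real roots: the line is a secant.

secant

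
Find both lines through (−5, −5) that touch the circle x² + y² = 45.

x + 2y = −15 and 2x + y = −15

Write the tangent as mx − y + (−5 − m·(−5)) = 0 and set its distance from the centre to 3√5:
(5m − (5))² = 45(m² + 1)
2m² + 5m + 2 = 0, so m = −1/2 or m = −2.
Through (−5, −5) these give x + 2y = −15 and 2x + y = −15.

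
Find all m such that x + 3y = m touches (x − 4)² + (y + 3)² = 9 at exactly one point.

For a tangent, require d(centre, line) = r = 3.
|1·4 + 3·(−3) − m| / √10 = 3
|m − (−5)| = 3√10.

m = −5 ± 3√10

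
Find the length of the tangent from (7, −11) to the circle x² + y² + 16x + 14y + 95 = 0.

Centre (−8, −7), r² = 18. |PO|² = (15)² + (−4)² = 241.
The tangent meets the radius at right angles, so tangent² = |PO|² − r² = 241 − 18 = 223.

√223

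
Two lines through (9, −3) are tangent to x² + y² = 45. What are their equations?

Let a tangent through (9, −3) have slope m. Its distance from (0, 0) must equal 3√5:
[m·(−9) − (3)]² = 45(m² + 1)
2m² + 3m − 2 = 0, so m = −2 or m = 1/2.
Through (9, −3) these give 2x + y = 15 and x − 2y = 15.

2x + y = 15 and x − 2y = 15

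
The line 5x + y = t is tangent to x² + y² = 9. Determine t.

For a tangent, require d(centre, line) = r = 3.
|5·0 + 1·0 − t| / √26 = 3
|t| = 3√26.

t = ±3√26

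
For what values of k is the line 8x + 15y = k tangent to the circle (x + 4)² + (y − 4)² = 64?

k = −108 or k = 164

The line touches the circle iff its distance from (−4, 4) is 8:
|8·(−4) + 15·4 − k| / √289 = 8
|k − (28)| = 8·17, so k = 164 or k = −108.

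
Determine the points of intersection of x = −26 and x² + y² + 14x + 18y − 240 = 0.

The line gives x = −26. Substituting into the circle:
y² + 18y + 72 = 0
y = −6 or y = −12, giving (−26, −6) and (−26, −12).

(−26, −12) and (−26, −6)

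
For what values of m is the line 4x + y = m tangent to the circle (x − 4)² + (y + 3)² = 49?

Tangency holds when the distance from the centre (4, −3) to the line equals the radius 7:
|4·4 + 1·(−3) − m| / √17 = 7
|m − (13)| = 7√17.

m = 13 ± 7√17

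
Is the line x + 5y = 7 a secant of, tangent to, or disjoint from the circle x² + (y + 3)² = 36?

secant

d² = (1·0 + 5·(−3) − (7))²/26 = 242/13; r² = 36.
Since d² < r², the line cuts the circle twice.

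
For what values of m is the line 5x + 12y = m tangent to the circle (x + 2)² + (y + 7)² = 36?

m = −172 or m = −16

The line touches the circle iff its distance from (−2, −7) is 6:
|5·(−2) + 12·(−7) − m| / √169 = 6
|m − (−94)| = 6·13, so m = −16 or m = −172.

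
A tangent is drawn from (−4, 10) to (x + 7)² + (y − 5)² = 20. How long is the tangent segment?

√14

With centre O = (−7, 5), |OP|² = 34 and r² = 20.
By the tangent–radius right angle, tangent length = √(|PO|² − r²) = √14.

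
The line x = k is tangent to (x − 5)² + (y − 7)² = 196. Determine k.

k = −9 or k = 19

For a tangent, require d(centre, line) = r = 14.
|1·5 + 0·7 − k| / √1 = 14
|k − (5)| = 14, so k = 19 or k = −9.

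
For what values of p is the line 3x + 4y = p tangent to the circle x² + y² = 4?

The line touches the circle iff its distance from (0, 0) is 2:
|3·0 + 4·0 − p| / √25 = 2
|p| = 2·5, so p = 10 or p = −10.

p = −10 or p = 10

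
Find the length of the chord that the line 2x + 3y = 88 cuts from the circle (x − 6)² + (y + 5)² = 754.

The distance from (6, −5) to the line is 91/√13, and r² = 754.
Chord = 2√(r² − d²) = 2·√(117) = 6√13.

6√13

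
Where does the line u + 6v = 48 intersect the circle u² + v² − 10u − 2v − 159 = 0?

(−6, 9) and (18, 5)

From the line, v = (48 − u)/6. Substituting:
37u² − 444u − 3996 = 0  ⟹  u² − 12u − 108 = 0
u = 18 or u = −6, giving (18, 5) and (−6, 9).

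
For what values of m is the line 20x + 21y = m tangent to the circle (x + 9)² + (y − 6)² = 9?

m = −141 or m = 33

Tangency holds when the distance from the centre (−9, 6) to the line equals the radius 3:
|20·(−9) + 21·6 − m| / √841 = 3
|m − (−54)| = 3·29, so m = 33 or m = −141.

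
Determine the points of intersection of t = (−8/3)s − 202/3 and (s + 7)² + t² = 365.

Substitute t = (−202 − 8s)/3:
73s² + 3358s + 37960 = 0  ⟹  s² + 46s + 520 = 0
s = −20 or s = −26, giving (−20, −14) and (−26, 2).

(−26, 2) and (−20, −14)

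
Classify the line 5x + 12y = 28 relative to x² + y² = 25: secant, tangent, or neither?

secant

Substituting the line into the circle gives 169x² − 280x − 2816 = 0.
Discriminant = (−280)² − 4·169·(−2816) = 1982016 > 0.
Two real roots: the line is a secant.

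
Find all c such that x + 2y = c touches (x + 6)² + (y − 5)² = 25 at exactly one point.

For a tangent, require d(centre, line) = r = 5.
|1·(−6) + 2·5 − c| / √5 = 5
|c − (4)| = 5√5.

c = 4 ± 5√5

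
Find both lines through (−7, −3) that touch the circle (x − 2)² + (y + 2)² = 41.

5x − 4y = −23 and 4x + 5y = −43

Let a tangent through (−7, −3) have slope m. Its distance from (2, −2) must equal √41:
(9m − (1))² = 41(m² + 1)
20m² − 9m − 20 = 0, so m = 5/4 or m = −4/5.
Through (−7, −3) these give 5x − 4y = −23 and 4x + 5y = −43.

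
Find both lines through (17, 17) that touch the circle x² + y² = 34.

A line y − (17) = m(x − (17)) is tangent when its distance from (0, 0) is √34:
(−17m − (−17))² = 34(m² + 1)
15m² − 34m + 15 = 0, so m = 5/3 or m = 3/5.
Through (17, 17) these give 5x − 3y = 34 and 3x − 5y = −34.

5x − 3y = 34 and 3x − 5y = −34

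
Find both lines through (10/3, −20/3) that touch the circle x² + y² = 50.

x − 7y = 50 and x − y = 10

Write the tangent as mx − y + (−20/3 − m·(10/3)) = 0 and set its distance from the centre to 5√2:
[m·(−10/3) − (20/3)]² = 50(m² + 1)
7m² − 8m + 1 = 0, so m = 1/7 or m = 1.
Through (10/3, −20/3) these give x − 7y = 50 and x − y = 10.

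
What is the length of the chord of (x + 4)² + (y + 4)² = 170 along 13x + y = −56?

Express y = −13x − 56 and substitute into the circle:
170x² + 1360x + 2550 = 0  ⟹  x² + 8x + 15 = 0
x = −3 or x = −5, giving (−3, −17) and (−5, 9).
Chord length = distance between (−3, −17) and (−5, 9) = √680 = 2√170.

2√170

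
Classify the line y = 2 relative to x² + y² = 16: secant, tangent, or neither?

secant

Centre (0, 0), r² = 16. Distance² from centre to line = (−2)² = 4.
Since d² < r², the line cuts the circle twice.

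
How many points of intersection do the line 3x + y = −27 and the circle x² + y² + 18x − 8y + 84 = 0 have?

2

Substituting the line into the circle gives 10x² + 204x + 1029 = 0.
Discriminant = (204)² − 4·10·(1029) = 456 > 0.
Two real roots: the line is a secant.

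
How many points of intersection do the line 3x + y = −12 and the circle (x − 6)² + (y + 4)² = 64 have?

0

Substituting the line into the circle gives 10x² + 36x + 36 = 0.
Discriminant = (36)² − 4·10·(36) = −144 < 0.
No real roots: the line does not meet the circle.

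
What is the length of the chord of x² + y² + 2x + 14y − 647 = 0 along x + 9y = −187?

5√82

Express y = (−187 − x)/9 and substitute into the circle:
82x² + 410x − 41000 = 0  ⟹  x² + 5x − 500 = 0
x = 20 or x = −25, giving (20, −23) and (−25, −18).
Chord length = distance between (20, −23) and (−25, −18) = √2050 = 5√82.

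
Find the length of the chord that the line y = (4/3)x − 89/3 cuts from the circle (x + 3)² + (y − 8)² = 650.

The distance from (−3, 8) to the line is 125/√25, and r² = 650.
Chord = 2√(r² − d²) = 2·√(25) = 10.

10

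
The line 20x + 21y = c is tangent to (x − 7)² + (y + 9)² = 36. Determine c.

Tangency holds when the distance from the centre (7, −9) to the line equals the radius 6:
|20·7 + 21·(−9) − c| / √841 = 6
|c − (−49)| = 6·29, so c = 125 or c = −223.

c = −223 or c = 125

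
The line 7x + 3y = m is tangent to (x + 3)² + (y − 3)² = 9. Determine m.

The line touches the circle iff its distance from (−3, 3) is 3:
|7·(−3) + 3·3 − m| / √58 = 3
|m − (−12)| = 3√58.

m = −12 ± 3√58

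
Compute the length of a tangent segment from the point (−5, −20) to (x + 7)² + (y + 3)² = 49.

2√61

The centre is (−7, −3) and r = 7. The square of the distance from P to the centre is 4 + 289 = 293.
Power of the point: PT² = |PO|² − r² = 244, so PT = 2√61.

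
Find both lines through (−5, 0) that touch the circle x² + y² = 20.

2x + y = −10 and 2x − y = −10

A line y − (0) = m(x − (−5)) is tangent when its distance from (0, 0) is 2√5:
[m·(5) − (0)]² = 20(m² + 1)
m² − 4 = 0, so m = −2 or m = 2.
Through (−5, 0) these give 2x + y = −10 and 2x − y = −10.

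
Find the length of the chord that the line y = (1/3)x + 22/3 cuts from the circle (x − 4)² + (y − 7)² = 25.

The distance from (4, 7) to the line is 5/√10, and r² = 25.
Half the chord is √(r² − d²) = √(45/2), so the full chord is 3√10.

3√10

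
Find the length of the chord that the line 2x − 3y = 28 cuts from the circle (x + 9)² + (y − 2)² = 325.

6√13

Centre (−9, 2), r² = 325. Perpendicular distance d from centre to line = |−52| / √13 = 52/√13.
Chord = 2√(r² − d²) = 2·√(117) = 6√13.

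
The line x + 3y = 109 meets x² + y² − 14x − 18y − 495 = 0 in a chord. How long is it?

5√10

Centre (7, 9), r² = 625. Perpendicular distance d from centre to line = |−75| / √10 = 75/√10.
Half the chord is √(r² − d²) = √(125/2), so the full chord is 5√10.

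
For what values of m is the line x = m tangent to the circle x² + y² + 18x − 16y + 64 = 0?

m = −18 or m = 0

Tangency holds when the distance from the centre (−9, 8) to the line equals the radius 9:
|1·(−9) + 0·8 − m| / √1 = 9
|m − (−9)| = 9, so m = 0 or m = −18.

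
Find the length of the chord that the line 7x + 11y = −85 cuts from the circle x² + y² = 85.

√170

From the line, y = (−85 − 7x)/11. Substituting:
170x² + 1190x − 3060 = 0  ⟹  x² + 7x − 18 = 0
x = 2 or x = −9, giving (2, −9) and (−9, −2).
|(2, −9) − (−9, −2)| = √((11)² + (−7)²) = √170.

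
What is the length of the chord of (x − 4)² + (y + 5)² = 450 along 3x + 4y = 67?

30

The distance from (4, −5) to the line is 75/√25, and r² = 450.
Half the chord is √(r² − d²) = √(225), so the full chord is 30.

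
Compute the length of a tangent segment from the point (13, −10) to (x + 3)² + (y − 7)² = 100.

With centre O = (−3, 7), |OP|² = 545 and r² = 100.
Power of the point: PT² = |PO|² − r² = 445, so PT = √445.

√445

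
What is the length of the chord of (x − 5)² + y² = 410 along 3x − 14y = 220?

2√205

Centre (5, 0), r² = 410. Perpendicular distance d from centre to line = |−205| / √205 = 205/√205.
Chord = 2√(r² − d²) = 2·√(205) = 2√205.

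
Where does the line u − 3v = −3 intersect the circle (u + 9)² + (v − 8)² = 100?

Express v = (3 + u)/3 and substitute into the circle:
10u² + 120u + 270 = 0  ⟹  u² + 12u + 27 = 0
u = −3 or u = −9, giving (−3, 0) and (−9, −2).

(−9, −2) and (−3, 0)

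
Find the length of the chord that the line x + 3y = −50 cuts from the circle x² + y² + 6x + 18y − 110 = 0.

The distance from (−3, −9) to the line is 20/√10, and r² = 200.
Half the chord is √(r² − d²) = √(160), so the full chord is 8√10.

8√10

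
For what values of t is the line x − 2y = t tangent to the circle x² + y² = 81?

Tangency holds when the distance from the centre (0, 0) to the line equals the radius 9:
|1·0 − 2·0 − t| / √5 = 9
|t| = 9√5.

t = ±9√5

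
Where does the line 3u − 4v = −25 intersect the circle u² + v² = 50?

(−7, 1) and (1, 7)

Express v = (25 + 3u)/4 and substitute into the circle:
25u² + 150u − 175 = 0  ⟹  u² + 6u − 7 = 0
u = 1 or u = −7, giving (1, 7) and (−7, 1).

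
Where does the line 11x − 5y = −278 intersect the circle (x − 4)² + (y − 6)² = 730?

Express y = (278 + 11x)/5 and substitute into the circle:
146x² + 5256x + 43654 = 0  ⟹  x² + 36x + 299 = 0
x = −13 or x = −23, giving (−13, 27) and (−23, 5).

(−23, 5) and (−13, 27)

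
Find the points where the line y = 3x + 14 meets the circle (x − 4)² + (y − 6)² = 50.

Substitute y = 3x + 14:
10x² + 40x + 30 = 0  ⟹  x² + 4x + 3 = 0
x = −1 or x = −3, giving (−1, 11) and (−3, 5).

(−3, 5) and (−1, 11)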